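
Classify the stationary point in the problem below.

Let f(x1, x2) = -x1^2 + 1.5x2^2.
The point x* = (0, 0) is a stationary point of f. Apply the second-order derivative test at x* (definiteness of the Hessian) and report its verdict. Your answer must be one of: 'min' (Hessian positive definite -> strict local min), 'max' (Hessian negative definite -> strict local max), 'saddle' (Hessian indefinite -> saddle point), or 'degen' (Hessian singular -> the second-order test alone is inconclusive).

Compute the Hessian H = grad^2 f:
  H = [[-2, 0], [0, 3]]
Verify stationarity: grad f(x*) = H x* + g = (0, 0).
Eigenvalues of H: -2, 3.
Eigenvalues have mixed signs, so H is indefinite -> x* is a saddle point.

saddle


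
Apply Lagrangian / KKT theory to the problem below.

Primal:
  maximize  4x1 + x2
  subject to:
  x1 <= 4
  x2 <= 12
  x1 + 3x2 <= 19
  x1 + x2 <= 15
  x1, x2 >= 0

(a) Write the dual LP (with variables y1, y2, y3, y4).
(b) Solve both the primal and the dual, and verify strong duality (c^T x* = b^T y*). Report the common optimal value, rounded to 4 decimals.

The standard primal-dual pair for 'max c^T x s.t. A x <= b, x >= 0' is:
  Dual:  min b^T y  s.t.  A^T y >= c,  y >= 0.

So the dual LP is:
  minimize  4y1 + 12y2 + 19y3 + 15y4
  subject to:
    y1 + y3 + y4 >= 4
    y2 + 3y3 + y4 >= 1
    y1, y2, y3, y4 >= 0

Solving the primal: x* = (4, 5).
  primal value c^T x* = 21.
Solving the dual: y* = (3.6667, 0, 0.3333, 0).
  dual value b^T y* = 21.
Strong duality: c^T x* = b^T y*. Confirmed.

21


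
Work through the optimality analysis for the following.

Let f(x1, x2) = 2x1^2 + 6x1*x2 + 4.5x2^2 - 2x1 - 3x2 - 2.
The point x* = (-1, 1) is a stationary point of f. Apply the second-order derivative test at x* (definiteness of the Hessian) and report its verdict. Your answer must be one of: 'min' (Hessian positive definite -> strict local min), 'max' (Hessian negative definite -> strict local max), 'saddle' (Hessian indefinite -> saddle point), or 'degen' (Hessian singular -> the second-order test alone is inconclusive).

Compute the Hessian H = grad^2 f:
  H = [[4, 6], [6, 9]]
Verify stationarity: grad f(x*) = H x* + g = (0, 0).
Eigenvalues of H: 0, 13.
H has a zero eigenvalue (singular; positive semidefinite but not definite), so H is neither positive definite, negative definite, nor indefinite. The second-order test alone is inconclusive -> degen.
(Indeed, f is constant along the null direction of H through x*, so x* is not a strict local extremum.)

degen


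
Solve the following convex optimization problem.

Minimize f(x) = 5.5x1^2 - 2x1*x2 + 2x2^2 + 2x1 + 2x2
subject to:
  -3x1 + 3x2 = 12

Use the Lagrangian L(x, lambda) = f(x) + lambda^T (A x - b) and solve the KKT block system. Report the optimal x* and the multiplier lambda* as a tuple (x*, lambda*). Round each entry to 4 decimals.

Form the Lagrangian:
  L(x, lambda) = (1/2) x^T Q x + c^T x + lambda^T (A x - b)
Stationarity (grad_x L = 0): Q x + c + A^T lambda = 0.
Primal feasibility: A x = b.

This gives the KKT block system:
  [ Q   A^T ] [ x     ]   [-c ]
  [ A    0  ] [ lambda ] = [ b ]

Solving the linear system:
  x*      = (-1.0909, 2.9091)
  lambda* = (-5.2727)
  f(x*)   = 33.4545

x* = (-1.0909, 2.9091), lambda* = (-5.2727)


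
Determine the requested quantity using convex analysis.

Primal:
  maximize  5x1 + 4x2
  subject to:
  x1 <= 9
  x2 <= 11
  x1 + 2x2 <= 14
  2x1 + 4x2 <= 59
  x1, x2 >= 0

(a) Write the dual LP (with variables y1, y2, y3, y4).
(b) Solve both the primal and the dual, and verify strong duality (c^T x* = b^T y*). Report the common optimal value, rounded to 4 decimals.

The standard primal-dual pair for 'max c^T x s.t. A x <= b, x >= 0' is:
  Dual:  min b^T y  s.t.  A^T y >= c,  y >= 0.

So the dual LP is:
  minimize  9y1 + 11y2 + 14y3 + 59y4
  subject to:
    y1 + y3 + 2y4 >= 5
    y2 + 2y3 + 4y4 >= 4
    y1, y2, y3, y4 >= 0

Solving the primal: x* = (9, 2.5).
  primal value c^T x* = 55.
Solving the dual: y* = (3, 0, 2, 0).
  dual value b^T y* = 55.
Strong duality: c^T x* = b^T y*. Confirmed.

55


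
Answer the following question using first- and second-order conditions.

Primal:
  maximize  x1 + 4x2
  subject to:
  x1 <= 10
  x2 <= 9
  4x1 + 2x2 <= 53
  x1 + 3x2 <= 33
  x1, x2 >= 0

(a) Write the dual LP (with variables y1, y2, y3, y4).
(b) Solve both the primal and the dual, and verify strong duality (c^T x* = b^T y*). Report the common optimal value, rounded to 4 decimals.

The standard primal-dual pair for 'max c^T x s.t. A x <= b, x >= 0' is:
  Dual:  min b^T y  s.t.  A^T y >= c,  y >= 0.

So the dual LP is:
  minimize  10y1 + 9y2 + 53y3 + 33y4
  subject to:
    y1 + 4y3 + y4 >= 1
    y2 + 2y3 + 3y4 >= 4
    y1, y2, y3, y4 >= 0

Solving the primal: x* = (6, 9).
  primal value c^T x* = 42.
Solving the dual: y* = (0, 1, 0, 1).
  dual value b^T y* = 42.
Strong duality: c^T x* = b^T y*. Confirmed.

42


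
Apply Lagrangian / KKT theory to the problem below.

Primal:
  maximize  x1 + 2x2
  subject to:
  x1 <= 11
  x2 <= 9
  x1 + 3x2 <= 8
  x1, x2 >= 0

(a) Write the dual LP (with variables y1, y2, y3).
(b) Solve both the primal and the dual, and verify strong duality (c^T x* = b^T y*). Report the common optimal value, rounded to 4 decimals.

The standard primal-dual pair for 'max c^T x s.t. A x <= b, x >= 0' is:
  Dual:  min b^T y  s.t.  A^T y >= c,  y >= 0.

So the dual LP is:
  minimize  11y1 + 9y2 + 8y3
  subject to:
    y1 + y3 >= 1
    y2 + 3y3 >= 2
    y1, y2, y3 >= 0

Solving the primal: x* = (8, 0).
  primal value c^T x* = 8.
Solving the dual: y* = (0, 0, 1).
  dual value b^T y* = 8.
Strong duality: c^T x* = b^T y*. Confirmed.

8


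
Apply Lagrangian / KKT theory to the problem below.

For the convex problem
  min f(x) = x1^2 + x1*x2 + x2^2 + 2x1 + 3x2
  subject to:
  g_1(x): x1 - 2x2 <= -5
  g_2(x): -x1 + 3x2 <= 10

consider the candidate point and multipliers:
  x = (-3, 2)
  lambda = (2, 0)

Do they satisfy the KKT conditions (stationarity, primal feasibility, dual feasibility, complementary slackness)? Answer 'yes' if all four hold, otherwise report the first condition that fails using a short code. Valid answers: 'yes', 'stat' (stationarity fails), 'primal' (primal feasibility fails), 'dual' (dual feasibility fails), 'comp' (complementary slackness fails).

Gradient of f: grad f(x) = Q x + c = (-2, 4)
Constraint values g_i(x) = a_i^T x - b_i:
  g_1((-3, 2)) = -2
  g_2((-3, 2)) = -1
Stationarity residual: grad f(x) + sum_i lambda_i a_i = (0, 0)
  -> stationarity OK
Primal feasibility (all g_i <= 0): OK
Dual feasibility (all lambda_i >= 0): OK
Complementary slackness (lambda_i * g_i(x) = 0 for all i): FAILS

Verdict: the first failing condition is complementary_slackness -> comp.

comp


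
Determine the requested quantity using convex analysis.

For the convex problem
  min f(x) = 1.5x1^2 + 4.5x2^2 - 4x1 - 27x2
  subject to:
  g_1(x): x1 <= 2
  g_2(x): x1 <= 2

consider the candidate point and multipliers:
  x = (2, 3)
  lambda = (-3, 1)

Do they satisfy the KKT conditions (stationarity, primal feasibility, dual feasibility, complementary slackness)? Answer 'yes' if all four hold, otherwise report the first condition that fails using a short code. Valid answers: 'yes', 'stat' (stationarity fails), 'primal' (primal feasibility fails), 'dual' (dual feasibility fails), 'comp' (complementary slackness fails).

Gradient of f: grad f(x) = Q x + c = (2, 0)
Constraint values g_i(x) = a_i^T x - b_i:
  g_1((2, 3)) = 0
  g_2((2, 3)) = 0
Stationarity residual: grad f(x) + sum_i lambda_i a_i = (0, 0)
  -> stationarity OK
Primal feasibility (all g_i <= 0): OK
Dual feasibility (all lambda_i >= 0): FAILS
Complementary slackness (lambda_i * g_i(x) = 0 for all i): OK

Verdict: the first failing condition is dual_feasibility -> dual.

dual


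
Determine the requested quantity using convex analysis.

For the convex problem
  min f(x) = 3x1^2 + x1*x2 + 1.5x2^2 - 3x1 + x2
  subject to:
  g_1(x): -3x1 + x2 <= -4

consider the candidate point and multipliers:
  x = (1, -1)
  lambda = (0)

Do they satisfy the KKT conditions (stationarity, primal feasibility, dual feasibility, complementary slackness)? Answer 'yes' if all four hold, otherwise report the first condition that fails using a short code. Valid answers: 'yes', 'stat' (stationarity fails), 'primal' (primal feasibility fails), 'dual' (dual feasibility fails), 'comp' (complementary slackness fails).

Gradient of f: grad f(x) = Q x + c = (2, -1)
Constraint values g_i(x) = a_i^T x - b_i:
  g_1((1, -1)) = 0
Stationarity residual: grad f(x) + sum_i lambda_i a_i = (2, -1)
  -> stationarity FAILS
Primal feasibility (all g_i <= 0): OK
Dual feasibility (all lambda_i >= 0): OK
Complementary slackness (lambda_i * g_i(x) = 0 for all i): OK

Verdict: the first failing condition is stationarity -> stat.

stat


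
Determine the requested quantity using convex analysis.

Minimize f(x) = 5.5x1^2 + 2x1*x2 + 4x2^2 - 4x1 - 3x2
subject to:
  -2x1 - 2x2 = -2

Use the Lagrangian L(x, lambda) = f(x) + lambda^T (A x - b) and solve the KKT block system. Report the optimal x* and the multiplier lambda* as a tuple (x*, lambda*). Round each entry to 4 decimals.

Form the Lagrangian:
  L(x, lambda) = (1/2) x^T Q x + c^T x + lambda^T (A x - b)
Stationarity (grad_x L = 0): Q x + c + A^T lambda = 0.
Primal feasibility: A x = b.

This gives the KKT block system:
  [ Q   A^T ] [ x     ]   [-c ]
  [ A    0  ] [ lambda ] = [ b ]

Solving the linear system:
  x*      = (0.4667, 0.5333)
  lambda* = (1.1)
  f(x*)   = -0.6333

x* = (0.4667, 0.5333), lambda* = (1.1)


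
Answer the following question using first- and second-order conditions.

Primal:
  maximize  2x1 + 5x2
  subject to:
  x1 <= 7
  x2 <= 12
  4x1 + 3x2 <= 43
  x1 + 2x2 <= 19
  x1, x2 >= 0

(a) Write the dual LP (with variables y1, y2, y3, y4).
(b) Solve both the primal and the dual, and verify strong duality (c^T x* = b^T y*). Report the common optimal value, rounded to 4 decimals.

The standard primal-dual pair for 'max c^T x s.t. A x <= b, x >= 0' is:
  Dual:  min b^T y  s.t.  A^T y >= c,  y >= 0.

So the dual LP is:
  minimize  7y1 + 12y2 + 43y3 + 19y4
  subject to:
    y1 + 4y3 + y4 >= 2
    y2 + 3y3 + 2y4 >= 5
    y1, y2, y3, y4 >= 0

Solving the primal: x* = (0, 9.5).
  primal value c^T x* = 47.5.
Solving the dual: y* = (0, 0, 0, 2.5).
  dual value b^T y* = 47.5.
Strong duality: c^T x* = b^T y*. Confirmed.

47.5


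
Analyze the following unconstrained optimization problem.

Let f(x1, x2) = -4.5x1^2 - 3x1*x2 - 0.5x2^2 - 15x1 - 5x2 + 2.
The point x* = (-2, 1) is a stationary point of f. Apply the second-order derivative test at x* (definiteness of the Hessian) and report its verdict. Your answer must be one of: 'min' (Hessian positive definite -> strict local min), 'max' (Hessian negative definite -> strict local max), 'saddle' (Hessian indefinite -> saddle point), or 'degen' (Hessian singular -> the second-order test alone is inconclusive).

Compute the Hessian H = grad^2 f:
  H = [[-9, -3], [-3, -1]]
Verify stationarity: grad f(x*) = H x* + g = (0, 0).
Eigenvalues of H: -10, 0.
H has a zero eigenvalue (singular; negative semidefinite but not definite), so H is neither positive definite, negative definite, nor indefinite. The second-order test alone is inconclusive -> degen.
(Indeed, f is constant along the null direction of H through x*, so x* is not a strict local extremum.)

degen


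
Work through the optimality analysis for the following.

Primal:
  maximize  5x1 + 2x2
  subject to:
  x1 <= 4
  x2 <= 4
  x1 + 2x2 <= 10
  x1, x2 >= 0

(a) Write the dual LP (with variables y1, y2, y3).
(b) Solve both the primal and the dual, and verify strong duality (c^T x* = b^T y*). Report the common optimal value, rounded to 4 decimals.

The standard primal-dual pair for 'max c^T x s.t. A x <= b, x >= 0' is:
  Dual:  min b^T y  s.t.  A^T y >= c,  y >= 0.

So the dual LP is:
  minimize  4y1 + 4y2 + 10y3
  subject to:
    y1 + y3 >= 5
    y2 + 2y3 >= 2
    y1, y2, y3 >= 0

Solving the primal: x* = (4, 3).
  primal value c^T x* = 26.
Solving the dual: y* = (4, 0, 1).
  dual value b^T y* = 26.
Strong duality: c^T x* = b^T y*. Confirmed.

26


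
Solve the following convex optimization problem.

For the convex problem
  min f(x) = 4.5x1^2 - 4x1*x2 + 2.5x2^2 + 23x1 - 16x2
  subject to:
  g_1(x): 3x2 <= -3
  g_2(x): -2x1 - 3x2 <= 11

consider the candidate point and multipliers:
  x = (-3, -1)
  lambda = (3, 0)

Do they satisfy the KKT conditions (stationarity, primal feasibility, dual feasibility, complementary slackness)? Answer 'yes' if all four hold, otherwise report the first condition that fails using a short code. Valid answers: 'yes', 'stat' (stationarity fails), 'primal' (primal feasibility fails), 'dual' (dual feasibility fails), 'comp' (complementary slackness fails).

Gradient of f: grad f(x) = Q x + c = (0, -9)
Constraint values g_i(x) = a_i^T x - b_i:
  g_1((-3, -1)) = 0
  g_2((-3, -1)) = -2
Stationarity residual: grad f(x) + sum_i lambda_i a_i = (0, 0)
  -> stationarity OK
Primal feasibility (all g_i <= 0): OK
Dual feasibility (all lambda_i >= 0): OK
Complementary slackness (lambda_i * g_i(x) = 0 for all i): OK

Verdict: yes, KKT holds.

yes


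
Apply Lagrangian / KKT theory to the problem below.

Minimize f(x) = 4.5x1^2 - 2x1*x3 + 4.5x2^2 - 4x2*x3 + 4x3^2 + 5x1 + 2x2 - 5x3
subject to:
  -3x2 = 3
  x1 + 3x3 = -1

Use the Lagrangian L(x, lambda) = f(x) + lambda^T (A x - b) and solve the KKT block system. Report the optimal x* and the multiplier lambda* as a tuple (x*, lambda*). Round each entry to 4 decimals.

Form the Lagrangian:
  L(x, lambda) = (1/2) x^T Q x + c^T x + lambda^T (A x - b)
Stationarity (grad_x L = 0): Q x + c + A^T lambda = 0.
Primal feasibility: A x = b.

This gives the KKT block system:
  [ Q   A^T ] [ x     ]   [-c ]
  [ A    0  ] [ lambda ] = [ b ]

Solving the linear system:
  x*      = (-0.6139, -1, -0.1287)
  lambda* = (-2.1617, 0.2673)
  f(x*)   = 1.1634

x* = (-0.6139, -1, -0.1287), lambda* = (-2.1617, 0.2673)


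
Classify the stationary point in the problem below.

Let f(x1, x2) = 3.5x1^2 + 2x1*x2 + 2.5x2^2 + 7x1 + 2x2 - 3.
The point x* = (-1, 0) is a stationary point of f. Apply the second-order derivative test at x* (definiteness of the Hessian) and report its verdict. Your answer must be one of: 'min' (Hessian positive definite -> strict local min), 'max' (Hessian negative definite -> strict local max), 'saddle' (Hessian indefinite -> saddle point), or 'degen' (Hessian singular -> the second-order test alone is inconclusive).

Compute the Hessian H = grad^2 f:
  H = [[7, 2], [2, 5]]
Verify stationarity: grad f(x*) = H x* + g = (0, 0).
Eigenvalues of H: 3.7639, 8.2361.
Both eigenvalues > 0, so H is positive definite -> x* is a strict local min.

min


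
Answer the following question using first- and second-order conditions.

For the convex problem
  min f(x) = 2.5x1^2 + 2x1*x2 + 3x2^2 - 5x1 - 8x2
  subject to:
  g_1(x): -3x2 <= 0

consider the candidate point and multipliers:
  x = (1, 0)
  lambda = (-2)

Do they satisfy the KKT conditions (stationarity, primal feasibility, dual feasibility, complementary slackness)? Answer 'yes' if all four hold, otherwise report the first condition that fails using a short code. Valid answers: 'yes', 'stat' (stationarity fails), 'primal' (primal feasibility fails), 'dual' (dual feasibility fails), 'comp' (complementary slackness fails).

Gradient of f: grad f(x) = Q x + c = (0, -6)
Constraint values g_i(x) = a_i^T x - b_i:
  g_1((1, 0)) = 0
Stationarity residual: grad f(x) + sum_i lambda_i a_i = (0, 0)
  -> stationarity OK
Primal feasibility (all g_i <= 0): OK
Dual feasibility (all lambda_i >= 0): FAILS
Complementary slackness (lambda_i * g_i(x) = 0 for all i): OK

Verdict: the first failing condition is dual_feasibility -> dual.

dual


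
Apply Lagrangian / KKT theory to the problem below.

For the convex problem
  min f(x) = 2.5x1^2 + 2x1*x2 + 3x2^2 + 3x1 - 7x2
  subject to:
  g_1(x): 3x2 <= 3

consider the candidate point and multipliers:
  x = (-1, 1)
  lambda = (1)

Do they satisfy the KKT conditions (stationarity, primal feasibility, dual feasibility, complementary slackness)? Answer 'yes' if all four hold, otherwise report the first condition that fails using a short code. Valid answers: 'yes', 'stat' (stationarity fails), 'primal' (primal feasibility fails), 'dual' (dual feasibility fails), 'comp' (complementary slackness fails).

Gradient of f: grad f(x) = Q x + c = (0, -3)
Constraint values g_i(x) = a_i^T x - b_i:
  g_1((-1, 1)) = 0
Stationarity residual: grad f(x) + sum_i lambda_i a_i = (0, 0)
  -> stationarity OK
Primal feasibility (all g_i <= 0): OK
Dual feasibility (all lambda_i >= 0): OK
Complementary slackness (lambda_i * g_i(x) = 0 for all i): OK

Verdict: yes, KKT holds.

yes


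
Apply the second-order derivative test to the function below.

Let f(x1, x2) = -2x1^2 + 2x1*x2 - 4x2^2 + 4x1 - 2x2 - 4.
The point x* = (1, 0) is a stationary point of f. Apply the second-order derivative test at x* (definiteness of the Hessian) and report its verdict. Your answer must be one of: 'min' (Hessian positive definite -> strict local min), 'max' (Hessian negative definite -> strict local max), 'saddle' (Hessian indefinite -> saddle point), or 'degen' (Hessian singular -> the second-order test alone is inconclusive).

Compute the Hessian H = grad^2 f:
  H = [[-4, 2], [2, -8]]
Verify stationarity: grad f(x*) = H x* + g = (0, 0).
Eigenvalues of H: -8.8284, -3.1716.
Both eigenvalues < 0, so H is negative definite -> x* is a strict local max.

max


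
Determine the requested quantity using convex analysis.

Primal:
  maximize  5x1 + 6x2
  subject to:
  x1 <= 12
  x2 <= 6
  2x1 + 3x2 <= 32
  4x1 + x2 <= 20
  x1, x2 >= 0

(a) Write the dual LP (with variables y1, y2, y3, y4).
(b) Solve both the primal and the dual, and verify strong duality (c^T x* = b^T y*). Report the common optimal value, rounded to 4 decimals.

The standard primal-dual pair for 'max c^T x s.t. A x <= b, x >= 0' is:
  Dual:  min b^T y  s.t.  A^T y >= c,  y >= 0.

So the dual LP is:
  minimize  12y1 + 6y2 + 32y3 + 20y4
  subject to:
    y1 + 2y3 + 4y4 >= 5
    y2 + 3y3 + y4 >= 6
    y1, y2, y3, y4 >= 0

Solving the primal: x* = (3.5, 6).
  primal value c^T x* = 53.5.
Solving the dual: y* = (0, 4.75, 0, 1.25).
  dual value b^T y* = 53.5.
Strong duality: c^T x* = b^T y*. Confirmed.

53.5


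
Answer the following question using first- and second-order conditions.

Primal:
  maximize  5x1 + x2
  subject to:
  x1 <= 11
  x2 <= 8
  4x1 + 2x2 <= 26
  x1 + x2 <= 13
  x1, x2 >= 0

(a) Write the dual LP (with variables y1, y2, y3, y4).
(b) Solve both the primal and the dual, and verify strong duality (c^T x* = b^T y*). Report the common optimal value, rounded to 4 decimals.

The standard primal-dual pair for 'max c^T x s.t. A x <= b, x >= 0' is:
  Dual:  min b^T y  s.t.  A^T y >= c,  y >= 0.

So the dual LP is:
  minimize  11y1 + 8y2 + 26y3 + 13y4
  subject to:
    y1 + 4y3 + y4 >= 5
    y2 + 2y3 + y4 >= 1
    y1, y2, y3, y4 >= 0

Solving the primal: x* = (6.5, 0).
  primal value c^T x* = 32.5.
Solving the dual: y* = (0, 0, 1.25, 0).
  dual value b^T y* = 32.5.
Strong duality: c^T x* = b^T y*. Confirmed.

32.5


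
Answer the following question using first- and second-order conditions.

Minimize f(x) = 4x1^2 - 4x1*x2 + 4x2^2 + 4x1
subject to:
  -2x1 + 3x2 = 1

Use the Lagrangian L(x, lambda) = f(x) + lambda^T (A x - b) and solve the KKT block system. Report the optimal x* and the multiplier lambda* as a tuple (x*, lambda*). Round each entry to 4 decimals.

Form the Lagrangian:
  L(x, lambda) = (1/2) x^T Q x + c^T x + lambda^T (A x - b)
Stationarity (grad_x L = 0): Q x + c + A^T lambda = 0.
Primal feasibility: A x = b.

This gives the KKT block system:
  [ Q   A^T ] [ x     ]   [-c ]
  [ A    0  ] [ lambda ] = [ b ]

Solving the linear system:
  x*      = (-0.7143, -0.1429)
  lambda* = (-0.5714)
  f(x*)   = -1.1429

x* = (-0.7143, -0.1429), lambda* = (-0.5714)


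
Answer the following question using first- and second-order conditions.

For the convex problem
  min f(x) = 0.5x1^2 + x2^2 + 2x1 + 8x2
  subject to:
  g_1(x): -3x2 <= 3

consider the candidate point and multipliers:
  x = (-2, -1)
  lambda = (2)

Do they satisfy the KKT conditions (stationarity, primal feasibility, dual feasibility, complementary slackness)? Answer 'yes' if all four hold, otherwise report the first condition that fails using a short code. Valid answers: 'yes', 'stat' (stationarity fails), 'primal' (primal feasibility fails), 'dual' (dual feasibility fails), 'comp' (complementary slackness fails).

Gradient of f: grad f(x) = Q x + c = (0, 6)
Constraint values g_i(x) = a_i^T x - b_i:
  g_1((-2, -1)) = 0
Stationarity residual: grad f(x) + sum_i lambda_i a_i = (0, 0)
  -> stationarity OK
Primal feasibility (all g_i <= 0): OK
Dual feasibility (all lambda_i >= 0): OK
Complementary slackness (lambda_i * g_i(x) = 0 for all i): OK

Verdict: yes, KKT holds.

yes


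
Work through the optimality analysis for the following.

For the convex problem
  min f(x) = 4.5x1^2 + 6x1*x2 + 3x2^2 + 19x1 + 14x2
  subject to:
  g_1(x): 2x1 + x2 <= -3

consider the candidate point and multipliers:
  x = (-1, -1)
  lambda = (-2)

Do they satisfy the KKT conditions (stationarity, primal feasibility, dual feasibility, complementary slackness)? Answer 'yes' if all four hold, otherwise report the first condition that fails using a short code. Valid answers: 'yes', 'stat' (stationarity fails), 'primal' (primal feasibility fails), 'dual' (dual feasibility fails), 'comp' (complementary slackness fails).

Gradient of f: grad f(x) = Q x + c = (4, 2)
Constraint values g_i(x) = a_i^T x - b_i:
  g_1((-1, -1)) = 0
Stationarity residual: grad f(x) + sum_i lambda_i a_i = (0, 0)
  -> stationarity OK
Primal feasibility (all g_i <= 0): OK
Dual feasibility (all lambda_i >= 0): FAILS
Complementary slackness (lambda_i * g_i(x) = 0 for all i): OK

Verdict: the first failing condition is dual_feasibility -> dual.

dual


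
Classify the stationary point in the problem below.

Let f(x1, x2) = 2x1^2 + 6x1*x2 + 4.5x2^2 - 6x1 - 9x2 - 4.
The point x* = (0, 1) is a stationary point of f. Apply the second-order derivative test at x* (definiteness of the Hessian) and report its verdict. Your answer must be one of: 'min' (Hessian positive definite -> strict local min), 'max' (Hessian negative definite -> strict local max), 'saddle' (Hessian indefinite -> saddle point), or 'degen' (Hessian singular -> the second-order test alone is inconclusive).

Compute the Hessian H = grad^2 f:
  H = [[4, 6], [6, 9]]
Verify stationarity: grad f(x*) = H x* + g = (0, 0).
Eigenvalues of H: 0, 13.
H has a zero eigenvalue (singular; positive semidefinite but not definite), so H is neither positive definite, negative definite, nor indefinite. The second-order test alone is inconclusive -> degen.
(Indeed, f is constant along the null direction of H through x*, so x* is not a strict local extremum.)

degen


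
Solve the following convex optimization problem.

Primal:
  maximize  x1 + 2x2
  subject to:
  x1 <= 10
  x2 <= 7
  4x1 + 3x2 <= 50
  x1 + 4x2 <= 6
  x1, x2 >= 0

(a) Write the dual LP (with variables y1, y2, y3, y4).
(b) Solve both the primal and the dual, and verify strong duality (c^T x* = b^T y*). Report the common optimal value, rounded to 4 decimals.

The standard primal-dual pair for 'max c^T x s.t. A x <= b, x >= 0' is:
  Dual:  min b^T y  s.t.  A^T y >= c,  y >= 0.

So the dual LP is:
  minimize  10y1 + 7y2 + 50y3 + 6y4
  subject to:
    y1 + 4y3 + y4 >= 1
    y2 + 3y3 + 4y4 >= 2
    y1, y2, y3, y4 >= 0

Solving the primal: x* = (6, 0).
  primal value c^T x* = 6.
Solving the dual: y* = (0, 0, 0, 1).
  dual value b^T y* = 6.
Strong duality: c^T x* = b^T y*. Confirmed.

6


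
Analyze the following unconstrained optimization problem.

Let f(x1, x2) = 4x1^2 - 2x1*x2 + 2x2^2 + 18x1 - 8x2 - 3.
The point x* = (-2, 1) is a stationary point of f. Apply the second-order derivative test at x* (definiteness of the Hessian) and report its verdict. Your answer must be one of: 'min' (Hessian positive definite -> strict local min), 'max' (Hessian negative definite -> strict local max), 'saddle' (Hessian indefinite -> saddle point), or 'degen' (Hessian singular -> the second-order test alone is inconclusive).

Compute the Hessian H = grad^2 f:
  H = [[8, -2], [-2, 4]]
Verify stationarity: grad f(x*) = H x* + g = (0, 0).
Eigenvalues of H: 3.1716, 8.8284.
Both eigenvalues > 0, so H is positive definite -> x* is a strict local min.

min


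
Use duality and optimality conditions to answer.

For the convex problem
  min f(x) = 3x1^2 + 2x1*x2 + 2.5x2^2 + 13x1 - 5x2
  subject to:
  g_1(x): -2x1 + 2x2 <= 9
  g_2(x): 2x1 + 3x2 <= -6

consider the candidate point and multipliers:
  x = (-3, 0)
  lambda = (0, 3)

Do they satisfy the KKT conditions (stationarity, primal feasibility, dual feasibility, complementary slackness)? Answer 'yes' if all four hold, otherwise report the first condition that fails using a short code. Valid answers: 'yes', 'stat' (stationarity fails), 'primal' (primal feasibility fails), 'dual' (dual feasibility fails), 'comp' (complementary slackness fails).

Gradient of f: grad f(x) = Q x + c = (-5, -11)
Constraint values g_i(x) = a_i^T x - b_i:
  g_1((-3, 0)) = -3
  g_2((-3, 0)) = 0
Stationarity residual: grad f(x) + sum_i lambda_i a_i = (1, -2)
  -> stationarity FAILS
Primal feasibility (all g_i <= 0): OK
Dual feasibility (all lambda_i >= 0): OK
Complementary slackness (lambda_i * g_i(x) = 0 for all i): OK

Verdict: the first failing condition is stationarity -> stat.

stat


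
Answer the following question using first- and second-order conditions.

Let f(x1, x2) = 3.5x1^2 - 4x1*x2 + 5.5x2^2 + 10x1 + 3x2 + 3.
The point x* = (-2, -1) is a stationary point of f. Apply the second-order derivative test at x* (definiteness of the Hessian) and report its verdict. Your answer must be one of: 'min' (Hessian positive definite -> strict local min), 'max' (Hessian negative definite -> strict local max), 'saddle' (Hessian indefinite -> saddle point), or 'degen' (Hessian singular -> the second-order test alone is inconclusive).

Compute the Hessian H = grad^2 f:
  H = [[7, -4], [-4, 11]]
Verify stationarity: grad f(x*) = H x* + g = (0, 0).
Eigenvalues of H: 4.5279, 13.4721.
Both eigenvalues > 0, so H is positive definite -> x* is a strict local min.

min


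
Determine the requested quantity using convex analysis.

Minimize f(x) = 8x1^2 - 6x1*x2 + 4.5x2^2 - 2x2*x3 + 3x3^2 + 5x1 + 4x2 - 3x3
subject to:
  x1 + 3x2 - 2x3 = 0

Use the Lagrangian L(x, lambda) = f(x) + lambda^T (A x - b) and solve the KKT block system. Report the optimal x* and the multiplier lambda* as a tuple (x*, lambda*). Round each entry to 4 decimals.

Form the Lagrangian:
  L(x, lambda) = (1/2) x^T Q x + c^T x + lambda^T (A x - b)
Stationarity (grad_x L = 0): Q x + c + A^T lambda = 0.
Primal feasibility: A x = b.

This gives the KKT block system:
  [ Q   A^T ] [ x     ]   [-c ]
  [ A    0  ] [ lambda ] = [ b ]

Solving the linear system:
  x*      = (-0.2, 0, -0.1)
  lambda* = (-1.8)
  f(x*)   = -0.35

x* = (-0.2, 0, -0.1), lambda* = (-1.8)


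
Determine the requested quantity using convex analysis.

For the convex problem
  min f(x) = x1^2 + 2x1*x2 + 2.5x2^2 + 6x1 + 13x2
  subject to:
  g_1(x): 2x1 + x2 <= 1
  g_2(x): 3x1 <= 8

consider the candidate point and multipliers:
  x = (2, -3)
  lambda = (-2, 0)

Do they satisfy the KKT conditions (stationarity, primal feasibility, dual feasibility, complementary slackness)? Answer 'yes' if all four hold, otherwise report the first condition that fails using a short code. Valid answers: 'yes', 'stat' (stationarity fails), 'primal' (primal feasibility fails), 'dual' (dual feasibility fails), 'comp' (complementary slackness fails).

Gradient of f: grad f(x) = Q x + c = (4, 2)
Constraint values g_i(x) = a_i^T x - b_i:
  g_1((2, -3)) = 0
  g_2((2, -3)) = -2
Stationarity residual: grad f(x) + sum_i lambda_i a_i = (0, 0)
  -> stationarity OK
Primal feasibility (all g_i <= 0): OK
Dual feasibility (all lambda_i >= 0): FAILS
Complementary slackness (lambda_i * g_i(x) = 0 for all i): OK

Verdict: the first failing condition is dual_feasibility -> dual.

dual


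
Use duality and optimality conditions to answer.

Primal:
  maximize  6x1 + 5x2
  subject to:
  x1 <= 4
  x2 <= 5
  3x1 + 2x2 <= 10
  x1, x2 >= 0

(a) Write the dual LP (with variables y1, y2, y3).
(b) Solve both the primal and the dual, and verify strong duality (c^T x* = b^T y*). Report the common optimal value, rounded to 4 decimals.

The standard primal-dual pair for 'max c^T x s.t. A x <= b, x >= 0' is:
  Dual:  min b^T y  s.t.  A^T y >= c,  y >= 0.

So the dual LP is:
  minimize  4y1 + 5y2 + 10y3
  subject to:
    y1 + 3y3 >= 6
    y2 + 2y3 >= 5
    y1, y2, y3 >= 0

Solving the primal: x* = (0, 5).
  primal value c^T x* = 25.
Solving the dual: y* = (0, 1, 2).
  dual value b^T y* = 25.
Strong duality: c^T x* = b^T y*. Confirmed.

25


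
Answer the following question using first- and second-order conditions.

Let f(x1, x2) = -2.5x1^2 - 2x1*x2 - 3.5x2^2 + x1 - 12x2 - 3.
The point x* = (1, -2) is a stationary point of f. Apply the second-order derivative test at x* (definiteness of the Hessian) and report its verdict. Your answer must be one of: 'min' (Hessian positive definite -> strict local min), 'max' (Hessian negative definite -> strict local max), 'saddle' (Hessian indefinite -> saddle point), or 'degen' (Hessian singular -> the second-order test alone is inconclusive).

Compute the Hessian H = grad^2 f:
  H = [[-5, -2], [-2, -7]]
Verify stationarity: grad f(x*) = H x* + g = (0, 0).
Eigenvalues of H: -8.2361, -3.7639.
Both eigenvalues < 0, so H is negative definite -> x* is a strict local max.

max


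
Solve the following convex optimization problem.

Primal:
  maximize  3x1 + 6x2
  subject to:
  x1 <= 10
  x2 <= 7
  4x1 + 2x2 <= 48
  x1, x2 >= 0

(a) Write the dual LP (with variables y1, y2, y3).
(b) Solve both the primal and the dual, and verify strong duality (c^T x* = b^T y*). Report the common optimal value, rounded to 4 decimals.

The standard primal-dual pair for 'max c^T x s.t. A x <= b, x >= 0' is:
  Dual:  min b^T y  s.t.  A^T y >= c,  y >= 0.

So the dual LP is:
  minimize  10y1 + 7y2 + 48y3
  subject to:
    y1 + 4y3 >= 3
    y2 + 2y3 >= 6
    y1, y2, y3 >= 0

Solving the primal: x* = (8.5, 7).
  primal value c^T x* = 67.5.
Solving the dual: y* = (0, 4.5, 0.75).
  dual value b^T y* = 67.5.
Strong duality: c^T x* = b^T y*. Confirmed.

67.5


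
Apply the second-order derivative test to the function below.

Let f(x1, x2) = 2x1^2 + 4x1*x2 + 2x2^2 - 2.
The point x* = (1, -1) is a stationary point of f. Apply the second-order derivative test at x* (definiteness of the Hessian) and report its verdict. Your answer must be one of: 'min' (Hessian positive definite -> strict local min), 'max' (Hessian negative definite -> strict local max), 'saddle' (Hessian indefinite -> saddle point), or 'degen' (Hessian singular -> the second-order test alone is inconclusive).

Compute the Hessian H = grad^2 f:
  H = [[4, 4], [4, 4]]
Verify stationarity: grad f(x*) = H x* + g = (0, 0).
Eigenvalues of H: 0, 8.
H has a zero eigenvalue (singular; positive semidefinite but not definite), so H is neither positive definite, negative definite, nor indefinite. The second-order test alone is inconclusive -> degen.
(Indeed, f is constant along the null direction of H through x*, so x* is not a strict local extremum.)

degen


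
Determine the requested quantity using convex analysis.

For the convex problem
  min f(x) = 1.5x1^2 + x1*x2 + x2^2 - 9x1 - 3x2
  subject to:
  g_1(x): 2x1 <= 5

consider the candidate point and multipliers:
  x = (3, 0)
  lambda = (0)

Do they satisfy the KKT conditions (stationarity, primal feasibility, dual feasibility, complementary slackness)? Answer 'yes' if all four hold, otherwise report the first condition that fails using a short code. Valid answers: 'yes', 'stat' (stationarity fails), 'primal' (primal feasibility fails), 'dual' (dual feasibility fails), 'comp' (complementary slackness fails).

Gradient of f: grad f(x) = Q x + c = (0, 0)
Constraint values g_i(x) = a_i^T x - b_i:
  g_1((3, 0)) = 1
Stationarity residual: grad f(x) + sum_i lambda_i a_i = (0, 0)
  -> stationarity OK
Primal feasibility (all g_i <= 0): FAILS
Dual feasibility (all lambda_i >= 0): OK
Complementary slackness (lambda_i * g_i(x) = 0 for all i): OK

Verdict: the first failing condition is primal_feasibility -> primal.

primal


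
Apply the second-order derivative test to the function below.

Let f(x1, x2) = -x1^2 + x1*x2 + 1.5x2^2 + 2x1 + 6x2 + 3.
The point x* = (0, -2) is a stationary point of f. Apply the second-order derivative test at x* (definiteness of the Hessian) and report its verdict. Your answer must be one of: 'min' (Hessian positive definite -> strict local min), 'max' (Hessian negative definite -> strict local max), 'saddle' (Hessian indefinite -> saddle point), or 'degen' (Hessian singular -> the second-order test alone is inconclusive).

Compute the Hessian H = grad^2 f:
  H = [[-2, 1], [1, 3]]
Verify stationarity: grad f(x*) = H x* + g = (0, 0).
Eigenvalues of H: -2.1926, 3.1926.
Eigenvalues have mixed signs, so H is indefinite -> x* is a saddle point.

saddle


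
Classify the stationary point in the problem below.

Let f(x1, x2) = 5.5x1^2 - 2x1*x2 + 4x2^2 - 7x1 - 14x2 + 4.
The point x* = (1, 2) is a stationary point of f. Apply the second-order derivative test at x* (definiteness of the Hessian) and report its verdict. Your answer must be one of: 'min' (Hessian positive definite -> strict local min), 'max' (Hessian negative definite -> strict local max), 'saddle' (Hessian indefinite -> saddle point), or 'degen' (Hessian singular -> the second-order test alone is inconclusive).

Compute the Hessian H = grad^2 f:
  H = [[11, -2], [-2, 8]]
Verify stationarity: grad f(x*) = H x* + g = (0, 0).
Eigenvalues of H: 7, 12.
Both eigenvalues > 0, so H is positive definite -> x* is a strict local min.

min


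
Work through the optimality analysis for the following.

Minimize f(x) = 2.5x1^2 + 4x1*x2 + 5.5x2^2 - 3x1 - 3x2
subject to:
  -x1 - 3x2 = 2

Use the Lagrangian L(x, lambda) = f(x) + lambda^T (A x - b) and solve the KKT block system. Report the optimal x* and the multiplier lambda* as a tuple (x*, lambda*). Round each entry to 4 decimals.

Form the Lagrangian:
  L(x, lambda) = (1/2) x^T Q x + c^T x + lambda^T (A x - b)
Stationarity (grad_x L = 0): Q x + c + A^T lambda = 0.
Primal feasibility: A x = b.

This gives the KKT block system:
  [ Q   A^T ] [ x     ]   [-c ]
  [ A    0  ] [ lambda ] = [ b ]

Solving the linear system:
  x*      = (0.625, -0.875)
  lambda* = (-3.375)
  f(x*)   = 3.75

x* = (0.625, -0.875), lambda* = (-3.375)


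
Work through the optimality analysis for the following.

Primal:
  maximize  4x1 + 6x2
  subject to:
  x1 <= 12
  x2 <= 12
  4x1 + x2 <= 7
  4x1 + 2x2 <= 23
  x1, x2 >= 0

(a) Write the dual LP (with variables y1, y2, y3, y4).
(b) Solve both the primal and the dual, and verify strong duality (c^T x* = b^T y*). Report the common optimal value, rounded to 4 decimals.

The standard primal-dual pair for 'max c^T x s.t. A x <= b, x >= 0' is:
  Dual:  min b^T y  s.t.  A^T y >= c,  y >= 0.

So the dual LP is:
  minimize  12y1 + 12y2 + 7y3 + 23y4
  subject to:
    y1 + 4y3 + 4y4 >= 4
    y2 + y3 + 2y4 >= 6
    y1, y2, y3, y4 >= 0

Solving the primal: x* = (0, 7).
  primal value c^T x* = 42.
Solving the dual: y* = (0, 0, 6, 0).
  dual value b^T y* = 42.
Strong duality: c^T x* = b^T y*. Confirmed.

42


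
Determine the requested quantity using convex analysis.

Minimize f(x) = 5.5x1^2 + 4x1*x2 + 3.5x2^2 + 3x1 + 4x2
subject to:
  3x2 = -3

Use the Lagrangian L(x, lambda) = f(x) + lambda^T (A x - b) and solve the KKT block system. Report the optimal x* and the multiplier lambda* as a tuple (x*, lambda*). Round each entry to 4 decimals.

Form the Lagrangian:
  L(x, lambda) = (1/2) x^T Q x + c^T x + lambda^T (A x - b)
Stationarity (grad_x L = 0): Q x + c + A^T lambda = 0.
Primal feasibility: A x = b.

This gives the KKT block system:
  [ Q   A^T ] [ x     ]   [-c ]
  [ A    0  ] [ lambda ] = [ b ]

Solving the linear system:
  x*      = (0.0909, -1)
  lambda* = (0.8788)
  f(x*)   = -0.5455

x* = (0.0909, -1), lambda* = (0.8788)


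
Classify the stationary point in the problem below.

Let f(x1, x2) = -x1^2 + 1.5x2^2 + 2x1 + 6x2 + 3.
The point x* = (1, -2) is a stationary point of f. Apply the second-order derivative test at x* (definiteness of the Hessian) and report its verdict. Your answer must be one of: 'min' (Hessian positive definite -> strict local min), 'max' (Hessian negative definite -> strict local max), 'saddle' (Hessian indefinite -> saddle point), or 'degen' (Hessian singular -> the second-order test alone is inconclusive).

Compute the Hessian H = grad^2 f:
  H = [[-2, 0], [0, 3]]
Verify stationarity: grad f(x*) = H x* + g = (0, 0).
Eigenvalues of H: -2, 3.
Eigenvalues have mixed signs, so H is indefinite -> x* is a saddle point.

saddle


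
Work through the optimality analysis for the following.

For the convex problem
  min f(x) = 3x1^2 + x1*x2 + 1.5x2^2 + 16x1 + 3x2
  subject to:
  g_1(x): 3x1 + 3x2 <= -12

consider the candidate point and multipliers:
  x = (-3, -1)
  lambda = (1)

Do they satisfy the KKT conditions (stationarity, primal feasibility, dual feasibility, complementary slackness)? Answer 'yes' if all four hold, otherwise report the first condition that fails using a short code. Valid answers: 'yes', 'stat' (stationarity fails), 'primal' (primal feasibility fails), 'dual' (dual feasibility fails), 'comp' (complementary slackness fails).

Gradient of f: grad f(x) = Q x + c = (-3, -3)
Constraint values g_i(x) = a_i^T x - b_i:
  g_1((-3, -1)) = 0
Stationarity residual: grad f(x) + sum_i lambda_i a_i = (0, 0)
  -> stationarity OK
Primal feasibility (all g_i <= 0): OK
Dual feasibility (all lambda_i >= 0): OK
Complementary slackness (lambda_i * g_i(x) = 0 for all i): OK

Verdict: yes, KKT holds.

yes


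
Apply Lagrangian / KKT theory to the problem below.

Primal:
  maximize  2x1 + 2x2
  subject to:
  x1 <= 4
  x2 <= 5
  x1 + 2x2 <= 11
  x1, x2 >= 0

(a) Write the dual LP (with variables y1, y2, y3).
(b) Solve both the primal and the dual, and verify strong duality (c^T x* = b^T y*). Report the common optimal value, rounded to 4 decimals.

The standard primal-dual pair for 'max c^T x s.t. A x <= b, x >= 0' is:
  Dual:  min b^T y  s.t.  A^T y >= c,  y >= 0.

So the dual LP is:
  minimize  4y1 + 5y2 + 11y3
  subject to:
    y1 + y3 >= 2
    y2 + 2y3 >= 2
    y1, y2, y3 >= 0

Solving the primal: x* = (4, 3.5).
  primal value c^T x* = 15.
Solving the dual: y* = (1, 0, 1).
  dual value b^T y* = 15.
Strong duality: c^T x* = b^T y*. Confirmed.

15


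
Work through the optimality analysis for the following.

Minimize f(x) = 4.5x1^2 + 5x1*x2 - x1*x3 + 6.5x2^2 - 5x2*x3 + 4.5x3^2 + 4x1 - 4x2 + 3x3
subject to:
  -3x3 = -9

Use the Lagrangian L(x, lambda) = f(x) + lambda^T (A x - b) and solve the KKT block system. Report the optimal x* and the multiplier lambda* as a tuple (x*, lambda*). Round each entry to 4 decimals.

Form the Lagrangian:
  L(x, lambda) = (1/2) x^T Q x + c^T x + lambda^T (A x - b)
Stationarity (grad_x L = 0): Q x + c + A^T lambda = 0.
Primal feasibility: A x = b.

This gives the KKT block system:
  [ Q   A^T ] [ x     ]   [-c ]
  [ A    0  ] [ lambda ] = [ b ]

Solving the linear system:
  x*      = (-1.1739, 1.913, 3)
  lambda* = (7.2029)
  f(x*)   = 30.7391

x* = (-1.1739, 1.913, 3), lambda* = (7.2029)


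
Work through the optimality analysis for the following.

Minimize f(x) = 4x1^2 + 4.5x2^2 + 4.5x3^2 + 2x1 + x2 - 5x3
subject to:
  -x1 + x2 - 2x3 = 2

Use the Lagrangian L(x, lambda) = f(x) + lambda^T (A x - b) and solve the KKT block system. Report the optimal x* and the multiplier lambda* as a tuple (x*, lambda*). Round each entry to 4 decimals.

Form the Lagrangian:
  L(x, lambda) = (1/2) x^T Q x + c^T x + lambda^T (A x - b)
Stationarity (grad_x L = 0): Q x + c + A^T lambda = 0.
Primal feasibility: A x = b.

This gives the KKT block system:
  [ Q   A^T ] [ x     ]   [-c ]
  [ A    0  ] [ lambda ] = [ b ]

Solving the linear system:
  x*      = (-0.7959, 0.3741, -0.415)
  lambda* = (-4.3673)
  f(x*)   = 4.7959

x* = (-0.7959, 0.3741, -0.415), lambda* = (-4.3673)
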